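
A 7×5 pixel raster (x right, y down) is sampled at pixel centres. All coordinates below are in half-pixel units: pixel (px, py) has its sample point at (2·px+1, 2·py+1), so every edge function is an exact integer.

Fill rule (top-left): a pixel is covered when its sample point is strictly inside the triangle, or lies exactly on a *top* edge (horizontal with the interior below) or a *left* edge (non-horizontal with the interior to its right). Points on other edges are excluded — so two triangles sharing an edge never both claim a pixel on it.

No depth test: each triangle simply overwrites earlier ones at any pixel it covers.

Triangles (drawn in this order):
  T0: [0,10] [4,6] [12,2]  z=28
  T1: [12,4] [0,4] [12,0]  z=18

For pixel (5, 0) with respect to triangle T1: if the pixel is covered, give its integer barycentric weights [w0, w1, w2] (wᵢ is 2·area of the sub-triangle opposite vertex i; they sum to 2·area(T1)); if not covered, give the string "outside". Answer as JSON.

T0:
  2·area = 16
  edge (0, 10)→(4, 6): d=(4,-4) top-left  bias=+0
  edge (4, 6)→(12, 2): d=(8,-4) top-left  bias=+0
  edge (12, 2)→(0, 10): d=(-12,8) right/bottom  bias=-1
    (4,0)@(9, 1): e=[0,-20,36] → ·  [on edge]
    (3,1)@(7, 3): e=[0,-12,28] → ·  [on edge]
    (2,2)@(5, 5): e=[0,-4,20] → ·  [on edge]
    (3,2)@(7, 5): e=[8,4,4] → #
    (4,2)@(9, 5): e=[16,12,-12] → ·
    (1,3)@(3, 7): e=[0,4,12] → #  [on edge]
    (2,3)@(5, 7): e=[8,12,-4] → ·
    (3,3)@(7, 7): e=[16,20,-20] → ·
    (0,4)@(1, 9): e=[0,12,4] → #  [on edge]
    (1,4)@(3, 9): e=[8,20,-12] → ·
  covered (3 px):
    · · · · · · ·
    · · · · · · ·
    · · · # · · ·
    · # · · · · ·
    # · · · · · ·
T1:
  2·area = 48
  edge (12, 4)→(0, 4): d=(-12,0) right/bottom  bias=-1
  edge (0, 4)→(12, 0): d=(12,-4) top-left  bias=+0
  edge (12, 0)→(12, 4): d=(0,4) right/bottom  bias=-1
    (4,0)@(9, 1): e=[36,0,12] → #  [on edge]
    (5,0)@(11, 1): e=[36,8,4] → #
    (6,0)@(13, 1): e=[36,16,-4] → ·
    (1,1)@(3, 3): e=[12,0,36] → #  [on edge]
    (2,1)@(5, 3): e=[12,8,28] → #
    (3,1)@(7, 3): e=[12,16,20] → #
    (6,1)@(13, 3): e=[12,40,-4] → ·
    (1,2)@(3, 5): e=[-12,24,36] → ·
    (2,2)@(5, 5): e=[-12,32,28] → ·
    (3,2)@(7, 5): e=[-12,40,20] → ·
    (4,2)@(9, 5): e=[-12,48,12] → ·
    (5,2)@(11, 5): e=[-12,56,4] → ·
  covered (7 px):
    · · · · # # ·
    · # # # # # ·
    · · · · · · ·
    · · · · · · ·
    · · · · · · ·

Final: [8,4,36]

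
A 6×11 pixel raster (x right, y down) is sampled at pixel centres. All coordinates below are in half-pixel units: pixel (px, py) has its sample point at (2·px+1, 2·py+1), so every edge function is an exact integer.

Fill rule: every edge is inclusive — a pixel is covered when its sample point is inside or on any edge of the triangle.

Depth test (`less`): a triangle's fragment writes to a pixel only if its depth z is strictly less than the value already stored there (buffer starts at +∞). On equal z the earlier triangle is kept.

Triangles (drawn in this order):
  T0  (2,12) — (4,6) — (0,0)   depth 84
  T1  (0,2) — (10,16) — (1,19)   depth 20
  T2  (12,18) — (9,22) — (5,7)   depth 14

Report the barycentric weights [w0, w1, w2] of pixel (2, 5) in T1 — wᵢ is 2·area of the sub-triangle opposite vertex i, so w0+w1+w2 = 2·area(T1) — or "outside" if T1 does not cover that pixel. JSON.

T0:
  2·area = 36  (B↔C swapped to make it positive)
  edge (2, 12)→(0, 0): d=(-2,-12) inclusive
  edge (0, 0)→(4, 6): d=(4,6) inclusive
  edge (4, 6)→(2, 12): d=(-2,6) inclusive
    (0,1)@(1, 3): e=[6,6,24] → #
    (1,1)@(3, 3): e=[30,-6,12] → ·
    (2,1)@(5, 3): e=[54,-18,0] → ·  [on edge]
    (0,2)@(1, 5): e=[2,14,20] → #
    (1,2)@(3, 5): e=[26,2,8] → #
    (2,2)@(5, 5): e=[50,-10,-4] → ·
    (0,3)@(1, 7): e=[-2,22,16] → ·
    (1,3)@(3, 7): e=[22,10,4] → #
    (2,3)@(5, 7): e=[46,-2,-8] → ·
    (1,4)@(3, 9): e=[18,18,0] → #  [on edge]
    (2,4)@(5, 9): e=[42,6,-12] → ·
    (1,5)@(3, 11): e=[14,26,-4] → ·
    (0,7)@(1, 15): e=[-18,54,0] → ·  [on edge]
  covered (5 px):
    · · · · · ·
    # · · · · ·
    # # · · · ·
    · # · · · ·
    · # · · · ·
    · · · · · ·
    · · · · · ·
    · · · · · ·
    · · · · · ·
    · · · · · ·
    · · · · · ·
T1:
  2·area = 156
  edge (0, 2)→(10, 16): d=(10,14) inclusive
  edge (10, 16)→(1, 19): d=(-9,3) inclusive
  edge (1, 19)→(0, 2): d=(-1,-17) inclusive
    (0,2)@(1, 5): e=[16,126,14] → #
    (1,2)@(3, 5): e=[-12,120,48] → ·
    (0,3)@(1, 7): e=[36,108,12] → #
    (1,3)@(3, 7): e=[8,102,46] → #
    (2,3)@(5, 7): e=[-20,96,80] → ·
    (0,4)@(1, 9): e=[56,90,10] → #
    (2,4)@(5, 9): e=[0,78,78] → #  [on edge]
    (3,4)@(7, 9): e=[-28,72,112] → ·
    (0,5)@(1, 11): e=[76,72,8] → #
    (3,5)@(7, 11): e=[-8,54,110] → ·
    (0,6)@(1, 13): e=[96,54,6] → #
    (3,6)@(7, 13): e=[12,36,108] → #
    (3,8)@(7, 17): e=[52,0,104] → #  [on edge]
    (0,9)@(1, 19): e=[156,0,0] → #  [on edge]
  covered (23 px):
    · · · · · ·
    · · · · · ·
    # · · · · ·
    # # · · · ·
    # # # · · ·
    # # # · · ·
    # # # # · ·
    # # # # # ·
    # # # # · ·
    # · · · · ·
    · · · · · ·
T2:
  2·area = 61
  edge (12, 18)→(9, 22): d=(-3,4) inclusive
  edge (9, 22)→(5, 7): d=(-4,-15) inclusive
  edge (5, 7)→(12, 18): d=(7,11) inclusive
    (2,3)@(5, 7): e=[61,0,0] → #  [on edge]
    (3,3)@(7, 7): e=[53,30,-22] → ·
    (2,4)@(5, 9): e=[55,-8,14] → ·
    (3,5)@(7, 11): e=[41,14,6] → #
    (4,5)@(9, 11): e=[33,44,-16] → ·
    (3,6)@(7, 13): e=[35,6,20] → #
    (4,6)@(9, 13): e=[27,36,-2] → ·
    (3,7)@(7, 15): e=[29,-2,34] → ·
    (4,7)@(9, 15): e=[21,28,12] → #
    (5,7)@(11, 15): e=[13,58,-10] → ·
    (4,8)@(9, 17): e=[15,20,26] → #
    (5,8)@(11, 17): e=[7,50,4] → #
  covered (9 px):
    · · · · · ·
    · · · · · ·
    · · · · · ·
    · · # · · ·
    · · · · · ·
    · · · # · ·
    · · · # · ·
    · · · · # ·
    · · · · # #
    · · · · # #
    · · · · # ·

Final: [60,76,20]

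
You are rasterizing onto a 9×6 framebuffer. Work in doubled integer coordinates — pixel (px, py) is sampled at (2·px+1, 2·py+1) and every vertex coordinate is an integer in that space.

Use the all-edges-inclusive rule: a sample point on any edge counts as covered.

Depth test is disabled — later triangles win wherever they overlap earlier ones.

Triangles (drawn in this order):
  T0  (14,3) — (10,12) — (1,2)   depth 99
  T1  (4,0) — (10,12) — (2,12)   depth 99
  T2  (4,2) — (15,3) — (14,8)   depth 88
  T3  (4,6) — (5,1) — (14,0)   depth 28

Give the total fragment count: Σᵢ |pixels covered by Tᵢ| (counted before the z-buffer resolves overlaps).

T0:
  2·area = 121
  edge (14, 3)→(10, 12): d=(-4,9) inclusive
  edge (10, 12)→(1, 2): d=(-9,-10) inclusive
  edge (1, 2)→(14, 3): d=(13,1) inclusive
    (1,1)@(3, 3): e=[99,11,11] → #
    (2,1)@(5, 3): e=[81,31,9] → #
    (3,1)@(7, 3): e=[63,51,7] → #
    (4,1)@(9, 3): e=[45,71,5] → #
    (5,1)@(11, 3): e=[27,91,3] → #
    (6,1)@(13, 3): e=[9,111,1] → #
    (7,1)@(15, 3): e=[-9,131,-1] → ·
    (1,2)@(3, 5): e=[91,-7,37] → ·
    (2,2)@(5, 5): e=[73,13,35] → #
    (7,2)@(15, 5): e=[-17,113,25] → ·
    (2,3)@(5, 7): e=[65,-5,61] → ·
    (3,3)@(7, 7): e=[47,15,59] → #
  covered (16 px):
    · · · · · · · · ·
    · # # # # # # · ·
    · · # # # # # · ·
    · · · # # # · · ·
    · · · · # # · · ·
    · · · · · · · · ·
T1:
  2·area = 96
  edge (4, 0)→(10, 12): d=(6,12) inclusive
  edge (10, 12)→(2, 12): d=(-8,0) inclusive
  edge (2, 12)→(4, 0): d=(2,-12) inclusive
    (2,1)@(5, 3): e=[6,72,18] → #
    (3,1)@(7, 3): e=[-18,72,42] → ·
    (2,2)@(5, 5): e=[18,56,22] → #
    (3,2)@(7, 5): e=[-6,56,46] → ·
    (1,3)@(3, 7): e=[54,40,2] → #
    (3,3)@(7, 7): e=[6,40,50] → #
    (4,3)@(9, 7): e=[-18,40,74] → ·
    (1,4)@(3, 9): e=[66,24,6] → #
    (4,4)@(9, 9): e=[-6,24,78] → ·
    (1,5)@(3, 11): e=[78,8,10] → #
    (4,5)@(9, 11): e=[6,8,82] → #
    (5,5)@(11, 11): e=[-18,8,106] → ·
  covered (12 px):
    · · · · · · · · ·
    · · # · · · · · ·
    · · # · · · · · ·
    · # # # · · · · ·
    · # # # · · · · ·
    · # # # # · · · ·
T2:
  2·area = 56
  edge (4, 2)→(15, 3): d=(11,1) inclusive
  edge (15, 3)→(14, 8): d=(-1,5) inclusive
  edge (14, 8)→(4, 2): d=(-10,-6) inclusive
    (3,1)@(7, 3): e=[8,40,8] → #
    (4,1)@(9, 3): e=[6,30,20] → #
    (5,1)@(11, 3): e=[4,20,32] → #
    (6,1)@(13, 3): e=[2,10,44] → #
    (7,1)@(15, 3): e=[0,0,56] → #  [on edge]
    (8,1)@(17, 3): e=[-2,-10,68] → ·
    (3,2)@(7, 5): e=[30,38,-12] → ·
    (4,2)@(9, 5): e=[28,28,0] → #  [on edge]
    (7,2)@(15, 5): e=[22,-2,36] → ·
    (4,3)@(9, 7): e=[50,26,-20] → ·
    (5,3)@(11, 7): e=[48,16,-8] → ·
    (6,3)@(13, 7): e=[46,6,4] → #
  covered (9 px):
    · · · · · · · · ·
    · · · # # # # # ·
    · · · · # # # · ·
    · · · · · · # · ·
    · · · · · · · · ·
    · · · · · · · · ·
T3:
  2·area = 44
  edge (4, 6)→(5, 1): d=(1,-5) inclusive
  edge (5, 1)→(14, 0): d=(9,-1) inclusive
  edge (14, 0)→(4, 6): d=(-10,6) inclusive
    (2,0)@(5, 1): e=[0,0,44] → #  [on edge]
    (3,0)@(7, 1): e=[10,2,32] → #
    (4,0)@(9, 1): e=[20,4,20] → #
    (5,0)@(11, 1): e=[30,6,8] → #
    (6,0)@(13, 1): e=[40,8,-4] → ·
    (2,1)@(5, 3): e=[2,18,24] → #
    (4,1)@(9, 3): e=[22,22,0] → #  [on edge]
    (5,1)@(11, 3): e=[32,24,-12] → ·
    (2,2)@(5, 5): e=[4,36,4] → #
    (3,2)@(7, 5): e=[14,38,-8] → ·
    (4,2)@(9, 5): e=[24,40,-20] → ·
    (2,3)@(5, 7): e=[6,54,-16] → ·
    (1,5)@(3, 11): e=[0,88,-44] → ·  [on edge]
  covered (8 px):
    · · # # # # · · ·
    · · # # # · · · ·
    · · # · · · · · ·
    · · · · · · · · ·
    · · · · · · · · ·
    · · · · · · · · ·

Answer: 45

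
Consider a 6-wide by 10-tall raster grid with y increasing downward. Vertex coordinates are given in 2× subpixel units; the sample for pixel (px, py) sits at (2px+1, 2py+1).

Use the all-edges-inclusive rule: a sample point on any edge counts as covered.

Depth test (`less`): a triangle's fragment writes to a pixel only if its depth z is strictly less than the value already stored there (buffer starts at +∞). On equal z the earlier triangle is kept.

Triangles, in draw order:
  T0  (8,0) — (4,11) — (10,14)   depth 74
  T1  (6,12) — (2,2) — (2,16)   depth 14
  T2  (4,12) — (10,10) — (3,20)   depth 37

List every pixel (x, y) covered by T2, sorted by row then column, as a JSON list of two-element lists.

T0:
  2·area = 78  (B↔C swapped to make it positive)
  edge (8, 0)→(10, 14): d=(2,14) inclusive
  edge (10, 14)→(4, 11): d=(-6,-3) inclusive
  edge (4, 11)→(8, 0): d=(4,-11) inclusive
    (3,1)@(7, 3): e=[20,57,1] → #
    (4,1)@(9, 3): e=[-8,63,23] → ·
    (3,2)@(7, 5): e=[24,45,9] → #
    (4,2)@(9, 5): e=[-4,51,31] → ·
    (3,3)@(7, 7): e=[28,33,17] → #
    (4,3)@(9, 7): e=[0,39,39] → #  [on edge]
    (5,3)@(11, 7): e=[-28,45,61] → ·
    (2,4)@(5, 9): e=[60,15,3] → #
    (5,4)@(11, 9): e=[-24,33,69] → ·
    (2,5)@(5, 11): e=[64,3,11] → #
    (5,5)@(11, 11): e=[-20,21,77] → ·
    (2,6)@(5, 13): e=[68,-9,19] → ·
  covered (11 px):
    · · · · · ·
    · · · # · ·
    · · · # · ·
    · · · # # ·
    · · # # # ·
    · · # # # ·
    · · · · # ·
    · · · · · ·
    · · · · · ·
    · · · · · ·
T1:
  2·area = 56  (B↔C swapped to make it positive)
  edge (6, 12)→(2, 16): d=(-4,4) inclusive
  edge (2, 16)→(2, 2): d=(0,-14) inclusive
  edge (2, 2)→(6, 12): d=(4,10) inclusive
    (1,2)@(3, 5): e=[40,14,2] → #
    (2,2)@(5, 5): e=[32,42,-18] → ·
    (1,3)@(3, 7): e=[32,14,10] → #
    (2,3)@(5, 7): e=[24,42,-10] → ·
    (5,3)@(11, 7): e=[0,126,-70] → ·  [on edge]
    (1,4)@(3, 9): e=[24,14,18] → #
    (2,4)@(5, 9): e=[16,42,-2] → ·
    (4,4)@(9, 9): e=[0,98,-42] → ·  [on edge]
    (1,5)@(3, 11): e=[16,14,26] → #
    (2,5)@(5, 11): e=[8,42,6] → #
    (3,5)@(7, 11): e=[0,70,-14] → ·  [on edge]
    (1,6)@(3, 13): e=[8,14,34] → #
    (2,6)@(5, 13): e=[0,42,14] → #  [on edge]
    (1,7)@(3, 15): e=[0,14,42] → #  [on edge]
    (0,8)@(1, 17): e=[0,-14,70] → ·  [on edge]
  covered (8 px):
    · · · · · ·
    · · · · · ·
    · # · · · ·
    · # · · · ·
    · # · · · ·
    · # # · · ·
    · # # · · ·
    · # · · · ·
    · · · · · ·
    · · · · · ·
T2:
  2·area = 46
  edge (4, 12)→(10, 10): d=(6,-2) inclusive
  edge (10, 10)→(3, 20): d=(-7,10) inclusive
  edge (3, 20)→(4, 12): d=(1,-8) inclusive
    (3,5)@(7, 11): e=[0,23,23] → #  [on edge]
    (4,5)@(9, 11): e=[4,3,39] → #
    (5,5)@(11, 11): e=[8,-17,55] → ·
    (0,6)@(1, 13): e=[0,69,-23] → ·  [on edge]
    (2,6)@(5, 13): e=[8,29,9] → #
    (4,6)@(9, 13): e=[16,-11,41] → ·
    (2,7)@(5, 15): e=[20,15,11] → #
    (3,7)@(7, 15): e=[24,-5,27] → ·
    (2,8)@(5, 17): e=[32,1,13] → #
    (3,8)@(7, 17): e=[36,-19,29] → ·
    (2,9)@(5, 19): e=[44,-13,15] → ·
  covered (6 px):
    · · · · · ·
    · · · · · ·
    · · · · · ·
    · · · · · ·
    · · · · · ·
    · · · # # ·
    · · # # · ·
    · · # · · ·
    · · # · · ·
    · · · · · ·

Result: [[3,5],[4,5],[2,6],[3,6],[2,7],[2,8]]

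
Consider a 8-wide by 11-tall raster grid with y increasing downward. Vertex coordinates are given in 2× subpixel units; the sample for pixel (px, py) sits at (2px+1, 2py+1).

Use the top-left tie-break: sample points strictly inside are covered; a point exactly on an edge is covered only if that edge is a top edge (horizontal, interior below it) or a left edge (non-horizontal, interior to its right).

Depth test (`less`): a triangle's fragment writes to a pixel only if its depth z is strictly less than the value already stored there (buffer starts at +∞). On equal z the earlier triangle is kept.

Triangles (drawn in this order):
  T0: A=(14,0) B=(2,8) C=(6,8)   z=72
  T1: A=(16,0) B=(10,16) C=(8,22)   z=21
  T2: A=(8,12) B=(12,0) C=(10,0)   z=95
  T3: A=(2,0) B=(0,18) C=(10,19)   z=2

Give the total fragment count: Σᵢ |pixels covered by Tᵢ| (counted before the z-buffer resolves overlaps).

T0:
  2·area = 32  (B↔C swapped to make it positive)
  edge (14, 0)→(6, 8): d=(-8,8) right/bottom  bias=-1
  edge (6, 8)→(2, 8): d=(-4,0) right/bottom  bias=-1
  edge (2, 8)→(14, 0): d=(12,-8) top-left  bias=+0
    (6,0)@(13, 1): e=[0,28,4] → ·  [on edge]
    (5,1)@(11, 3): e=[0,20,12] → ·  [on edge]
    (3,2)@(7, 5): e=[16,12,4] → █
    (4,2)@(9, 5): e=[0,12,20] → ·  [on edge]
    (2,3)@(5, 7): e=[16,4,12] → █
    (3,3)@(7, 7): e=[0,4,28] → ·  [on edge]
    (2,4)@(5, 9): e=[0,-4,36] → ·  [on edge]
    (1,5)@(3, 11): e=[0,-12,44] → ·  [on edge]
    (0,6)@(1, 13): e=[0,-20,52] → ·  [on edge]
  covered (2 px):
    · · · · · · · ·
    · · · · · · · ·
    · · · █ · · · ·
    · · █ · · · · ·
    · · · · · · · ·
    · · · · · · · ·
    · · · · · · · ·
    · · · · · · · ·
    · · · · · · · ·
    · · · · · · · ·
    · · · · · · · ·
T1:
  2·area = 4  (B↔C swapped to make it positive)
  edge (16, 0)→(8, 22): d=(-8,22) right/bottom  bias=-1
  edge (8, 22)→(10, 16): d=(2,-6) top-left  bias=+0
  edge (10, 16)→(16, 0): d=(6,-16) top-left  bias=+0
    (7,0)@(15, 1): e=[14,0,-10] → ·  [on edge]
    (6,3)@(13, 7): e=[10,0,-6] → ·  [on edge]
    (5,6)@(11, 13): e=[6,0,-2] → ·  [on edge]
    (4,9)@(9, 19): e=[2,0,2] → █  [on edge]
    (5,9)@(11, 19): e=[-42,12,34] → ·
    (4,10)@(9, 21): e=[-14,4,14] → ·
  covered (1 px):
    · · · · · · · ·
    · · · · · · · ·
    · · · · · · · ·
    · · · · · · · ·
    · · · · · · · ·
    · · · · · · · ·
    · · · · · · · ·
    · · · · · · · ·
    · · · · · · · ·
    · · · · █ · · ·
    · · · · · · · ·
T2:
  2·area = 24  (B↔C swapped to make it positive)
  edge (8, 12)→(10, 0): d=(2,-12) top-left  bias=+0
  edge (10, 0)→(12, 0): d=(2,0) top-left  bias=+0
  edge (12, 0)→(8, 12): d=(-4,12) right/bottom  bias=-1
    (5,0)@(11, 1): e=[14,2,8] → █
    (6,0)@(13, 1): e=[38,2,-16] → ·
    (5,1)@(11, 3): e=[18,6,0] → ·  [on edge]
    (4,3)@(9, 7): e=[2,14,8] → █
    (5,3)@(11, 7): e=[26,14,-16] → ·
    (4,4)@(9, 9): e=[6,18,0] → ·  [on edge]
    (3,7)@(7, 15): e=[-6,30,0] → ·  [on edge]
    (2,10)@(5, 21): e=[-18,42,0] → ·  [on edge]
  covered (2 px):
    · · · · · █ · ·
    · · · · · · · ·
    · · · · · · · ·
    · · · · █ · · ·
    · · · · · · · ·
    · · · · · · · ·
    · · · · · · · ·
    · · · · · · · ·
    · · · · · · · ·
    · · · · · · · ·
    · · · · · · · ·
T3:
  2·area = 182  (B↔C swapped to make it positive)
  edge (2, 0)→(10, 19): d=(8,19) right/bottom  bias=-1
  edge (10, 19)→(0, 18): d=(-10,-1) top-left  bias=+0
  edge (0, 18)→(2, 0): d=(2,-18) top-left  bias=+0
    (1,1)@(3, 3): e=[5,153,24] → █
    (2,1)@(5, 3): e=[-33,155,60] → ·
    (1,2)@(3, 5): e=[21,133,28] → █
    (2,2)@(5, 5): e=[-17,135,64] → ·
    (1,3)@(3, 7): e=[37,113,32] → █
    (2,3)@(5, 7): e=[-1,115,68] → ·
    (0,4)@(1, 9): e=[91,91,0] → █  [on edge]
    (2,4)@(5, 9): e=[15,95,72] → █
    (3,4)@(7, 9): e=[-23,97,108] → ·
    (0,5)@(1, 11): e=[107,71,4] → █
    (3,5)@(7, 11): e=[-7,77,112] → ·
    (0,6)@(1, 13): e=[123,51,8] → █
  covered (22 px):
    · · · · · · · ·
    · █ · · · · · ·
    · █ · · · · · ·
    · █ · · · · · ·
    █ █ █ · · · · ·
    █ █ █ · · · · ·
    █ █ █ █ · · · ·
    █ █ █ █ · · · ·
    █ █ █ █ █ · · ·
    · · · · · · · ·
    · · · · · · · ·

Final: 27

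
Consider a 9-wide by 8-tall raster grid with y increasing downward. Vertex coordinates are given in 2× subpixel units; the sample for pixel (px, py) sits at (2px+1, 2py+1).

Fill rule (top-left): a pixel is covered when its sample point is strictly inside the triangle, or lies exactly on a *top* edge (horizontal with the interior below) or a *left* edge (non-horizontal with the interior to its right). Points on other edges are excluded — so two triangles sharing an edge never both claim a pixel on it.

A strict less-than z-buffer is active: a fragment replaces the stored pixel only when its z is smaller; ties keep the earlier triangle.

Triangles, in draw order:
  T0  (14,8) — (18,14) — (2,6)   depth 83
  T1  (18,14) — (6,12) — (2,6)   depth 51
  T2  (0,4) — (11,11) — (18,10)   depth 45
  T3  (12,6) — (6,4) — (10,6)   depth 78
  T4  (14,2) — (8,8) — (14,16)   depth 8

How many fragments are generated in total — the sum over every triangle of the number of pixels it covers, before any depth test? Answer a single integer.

T0:
  2·area = 64
  edge (14, 8)→(18, 14): d=(4,6) right/bottom  bias=-1
  edge (18, 14)→(2, 6): d=(-16,-8) top-left  bias=+0
  edge (2, 6)→(14, 8): d=(12,2) right/bottom  bias=-1
    (2,3)@(5, 7): e=[50,8,6] → #
    (3,3)@(7, 7): e=[38,24,2] → #
    (4,3)@(9, 7): e=[26,40,-2] → ·
    (2,4)@(5, 9): e=[58,-24,30] → ·
    (3,4)@(7, 9): e=[46,-8,26] → ·
    (4,4)@(9, 9): e=[34,8,22] → #
    (5,4)@(11, 9): e=[22,24,18] → #
    (6,4)@(13, 9): e=[10,40,14] → #
    (7,4)@(15, 9): e=[-2,56,10] → ·
    (4,5)@(9, 11): e=[42,-24,46] → ·
    (5,5)@(11, 11): e=[30,-8,42] → ·
    (6,5)@(13, 11): e=[18,8,38] → #
  covered (8 px):
    · · · · · · · · ·
    · · · · · · · · ·
    · · · · · · · · ·
    · · # # · · · · ·
    · · · · # # # · ·
    · · · · · · # # ·
    · · · · · · · · #
    · · · · · · · · ·
T1:
  2·area = 64
  edge (18, 14)→(6, 12): d=(-12,-2) top-left  bias=+0
  edge (6, 12)→(2, 6): d=(-4,-6) top-left  bias=+0
  edge (2, 6)→(18, 14): d=(16,8) right/bottom  bias=-1
    (1,3)@(3, 7): e=[54,2,8] → #
    (2,3)@(5, 7): e=[58,14,-8] → ·
    (1,4)@(3, 9): e=[30,-6,40] → ·
    (2,4)@(5, 9): e=[34,6,24] → #
    (3,4)@(7, 9): e=[38,18,8] → #
    (4,4)@(9, 9): e=[42,30,-8] → ·
    (2,5)@(5, 11): e=[10,-2,56] → ·
    (3,5)@(7, 11): e=[14,10,40] → #
    (4,5)@(9, 11): e=[18,22,24] → #
    (5,5)@(11, 11): e=[22,34,8] → #
    (6,5)@(13, 11): e=[26,46,-8] → ·
    (3,6)@(7, 13): e=[-10,2,72] → ·
  covered (8 px):
    · · · · · · · · ·
    · · · · · · · · ·
    · · · · · · · · ·
    · # · · · · · · ·
    · · # # · · · · ·
    · · · # # # · · ·
    · · · · · · # # ·
    · · · · · · · · ·
T2:
  2·area = 60  (B↔C swapped to make it positive)
  edge (0, 4)→(18, 10): d=(18,6) right/bottom  bias=-1
  edge (18, 10)→(11, 11): d=(-7,1) right/bottom  bias=-1
  edge (11, 11)→(0, 4): d=(-11,-7) top-left  bias=+0
    (1,2)@(3, 5): e=[0,50,10] → ·  [on edge]
    (2,3)@(5, 7): e=[24,34,2] → #
    (3,3)@(7, 7): e=[12,32,16] → #
    (4,3)@(9, 7): e=[0,30,30] → ·  [on edge]
    (2,4)@(5, 9): e=[60,20,-20] → ·
    (3,4)@(7, 9): e=[48,18,-6] → ·
    (4,4)@(9, 9): e=[36,16,8] → #
    (5,4)@(11, 9): e=[24,14,22] → #
    (6,4)@(13, 9): e=[12,12,36] → #
    (7,4)@(15, 9): e=[0,10,50] → ·  [on edge]
    (4,5)@(9, 11): e=[72,2,-14] → ·
    (5,5)@(11, 11): e=[60,0,0] → ·  [on edge]
  covered (5 px):
    · · · · · · · · ·
    · · · · · · · · ·
    · · · · · · · · ·
    · · # # · · · · ·
    · · · · # # # · ·
    · · · · · · · · ·
    · · · · · · · · ·
    · · · · · · · · ·
T3:
  2·area = 4  (B↔C swapped to make it positive)
  edge (12, 6)→(10, 6): d=(-2,0) right/bottom  bias=-1
  edge (10, 6)→(6, 4): d=(-4,-2) top-left  bias=+0
  edge (6, 4)→(12, 6): d=(6,2) right/bottom  bias=-1
    (1,1)@(3, 3): e=[6,-2,0] → ·  [on edge]
    (4,2)@(9, 5): e=[2,2,0] → ·  [on edge]
    (7,3)@(15, 7): e=[-2,6,0] → ·  [on edge]
  covered (0 px):
    · · · · · · · · ·
    · · · · · · · · ·
    · · · · · · · · ·
    · · · · · · · · ·
    · · · · · · · · ·
    · · · · · · · · ·
    · · · · · · · · ·
    · · · · · · · · ·
T4:
  2·area = 84  (B↔C swapped to make it positive)
  edge (14, 2)→(14, 16): d=(0,14) right/bottom  bias=-1
  edge (14, 16)→(8, 8): d=(-6,-8) top-left  bias=+0
  edge (8, 8)→(14, 2): d=(6,-6) top-left  bias=+0
    (7,0)@(15, 1): e=[-14,98,0] → ·  [on edge]
    (6,1)@(13, 3): e=[14,70,0] → #  [on edge]
    (7,1)@(15, 3): e=[-14,86,12] → ·
    (5,2)@(11, 5): e=[42,42,0] → #  [on edge]
    (7,2)@(15, 5): e=[-14,74,24] → ·
    (4,3)@(9, 7): e=[70,14,0] → #  [on edge]
    (7,3)@(15, 7): e=[-14,62,36] → ·
    (3,4)@(7, 9): e=[98,-14,0] → ·  [on edge]
    (4,4)@(9, 9): e=[70,2,12] → #
    (7,4)@(15, 9): e=[-14,50,48] → ·
    (2,5)@(5, 11): e=[126,-42,0] → ·  [on edge]
    (4,5)@(9, 11): e=[70,-10,24] → ·
    (1,6)@(3, 13): e=[154,-70,0] → ·  [on edge]
    (0,7)@(1, 15): e=[182,-98,0] → ·  [on edge]
  covered (12 px):
    · · · · · · · · ·
    · · · · · · # · ·
    · · · · · # # · ·
    · · · · # # # · ·
    · · · · # # # · ·
    · · · · · # # · ·
    · · · · · · # · ·
    · · · · · · · · ·

Result: 33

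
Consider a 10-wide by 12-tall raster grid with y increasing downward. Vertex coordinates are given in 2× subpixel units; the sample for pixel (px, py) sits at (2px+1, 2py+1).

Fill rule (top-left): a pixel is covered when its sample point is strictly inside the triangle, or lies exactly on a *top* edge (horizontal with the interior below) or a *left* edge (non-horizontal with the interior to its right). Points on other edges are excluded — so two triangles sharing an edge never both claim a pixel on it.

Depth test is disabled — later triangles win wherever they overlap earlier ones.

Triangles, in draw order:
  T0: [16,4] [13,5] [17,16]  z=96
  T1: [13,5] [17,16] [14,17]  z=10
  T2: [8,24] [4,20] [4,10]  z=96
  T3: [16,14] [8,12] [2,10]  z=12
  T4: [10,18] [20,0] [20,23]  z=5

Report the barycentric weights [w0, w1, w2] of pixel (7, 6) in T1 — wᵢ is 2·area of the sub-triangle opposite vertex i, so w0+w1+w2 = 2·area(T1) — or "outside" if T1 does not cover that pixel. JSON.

T0:
  2·area = 37  (B↔C swapped to make it positive)
  edge (16, 4)→(17, 16): d=(1,12) right/bottom  bias=-1
  edge (17, 16)→(13, 5): d=(-4,-11) top-left  bias=+0
  edge (13, 5)→(16, 4): d=(3,-1) top-left  bias=+0
    (9,1)@(19, 3): e=[-37,74,0] → ·  [on edge]
    (6,2)@(13, 5): e=[37,0,0] → #  [on edge]
    (7,2)@(15, 5): e=[13,22,2] → #
    (8,2)@(17, 5): e=[-11,44,4] → ·
    (3,3)@(7, 7): e=[111,-74,0] → ·  [on edge]
    (6,3)@(13, 7): e=[39,-8,6] → ·
    (7,3)@(15, 7): e=[15,14,8] → #
    (8,3)@(17, 7): e=[-9,36,10] → ·
    (0,4)@(1, 9): e=[185,-148,0] → ·  [on edge]
    (7,4)@(15, 9): e=[17,6,14] → #
    (8,4)@(17, 9): e=[-7,28,16] → ·
    (7,5)@(15, 11): e=[19,-2,20] → ·
  covered (4 px):
    · · · · · · · · · ·
    · · · · · · · · · ·
    · · · · · · # # · ·
    · · · · · · · # · ·
    · · · · · · · # · ·
    · · · · · · · · · ·
    · · · · · · · · · ·
    · · · · · · · · · ·
    · · · · · · · · · ·
    · · · · · · · · · ·
    · · · · · · · · · ·
    · · · · · · · · · ·
T1:
  2·area = 37
  edge (13, 5)→(17, 16): d=(4,11) right/bottom  bias=-1
  edge (17, 16)→(14, 17): d=(-3,1) right/bottom  bias=-1
  edge (14, 17)→(13, 5): d=(-1,-12) top-left  bias=+0
    (6,2)@(13, 5): e=[0,37,0] → ·  [on edge]
    (7,5)@(15, 11): e=[2,17,18] → #
    (8,5)@(17, 11): e=[-20,15,42] → ·
    (7,6)@(15, 13): e=[10,11,16] → #
    (8,6)@(17, 13): e=[-12,9,40] → ·
    (7,7)@(15, 15): e=[18,5,14] → #
    (8,7)@(17, 15): e=[-4,3,38] → ·
    (7,8)@(15, 17): e=[26,-1,12] → ·
  covered (3 px):
    · · · · · · · · · ·
    · · · · · · · · · ·
    · · · · · · · · · ·
    · · · · · · · · · ·
    · · · · · · · · · ·
    · · · · · · · # · ·
    · · · · · · · # · ·
    · · · · · · · # · ·
    · · · · · · · · · ·
    · · · · · · · · · ·
    · · · · · · · · · ·
    · · · · · · · · · ·
T2:
  2·area = 40
  edge (8, 24)→(4, 20): d=(-4,-4) top-left  bias=+0
  edge (4, 20)→(4, 10): d=(0,-10) top-left  bias=+0
  edge (4, 10)→(8, 24): d=(4,14) right/bottom  bias=-1
    (2,7)@(5, 15): e=[24,10,6] → #
    (3,7)@(7, 15): e=[32,30,-22] → ·
    (0,8)@(1, 17): e=[0,-30,70] → ·  [on edge]
    (2,8)@(5, 17): e=[16,10,14] → #
    (3,8)@(7, 17): e=[24,30,-14] → ·
    (1,9)@(3, 19): e=[0,-10,50] → ·  [on edge]
    (2,9)@(5, 19): e=[8,10,22] → #
    (3,9)@(7, 19): e=[16,30,-6] → ·
    (2,10)@(5, 21): e=[0,10,30] → #  [on edge]
    (3,10)@(7, 21): e=[8,30,2] → #
    (4,10)@(9, 21): e=[16,50,-26] → ·
    (2,11)@(5, 23): e=[-8,10,38] → ·
    (3,11)@(7, 23): e=[0,30,10] → #  [on edge]
  covered (6 px):
    · · · · · · · · · ·
    · · · · · · · · · ·
    · · · · · · · · · ·
    · · · · · · · · · ·
    · · · · · · · · · ·
    · · · · · · · · · ·
    · · · · · · · · · ·
    · · # · · · · · · ·
    · · # · · · · · · ·
    · · # · · · · · · ·
    · · # # · · · · · ·
    · · · # · · · · · ·
T3:
  2·area = 4
  edge (16, 14)→(8, 12): d=(-8,-2) top-left  bias=+0
  edge (8, 12)→(2, 10): d=(-6,-2) top-left  bias=+0
  edge (2, 10)→(16, 14): d=(14,4) right/bottom  bias=-1
    (2,5)@(5, 11): e=[2,0,2] → #  [on edge]
    (3,5)@(7, 11): e=[6,4,-6] → ·
    (2,6)@(5, 13): e=[-14,-12,30] → ·
    (5,6)@(11, 13): e=[-2,0,6] → ·  [on edge]
    (8,7)@(17, 15): e=[-6,0,10] → ·  [on edge]
  covered (1 px):
    · · · · · · · · · ·
    · · · · · · · · · ·
    · · · · · · · · · ·
    · · · · · · · · · ·
    · · · · · · · · · ·
    · · # · · · · · · ·
    · · · · · · · · · ·
    · · · · · · · · · ·
    · · · · · · · · · ·
    · · · · · · · · · ·
    · · · · · · · · · ·
    · · · · · · · · · ·
T4:
  2·area = 230
  edge (10, 18)→(20, 0): d=(10,-18) top-left  bias=+0
  edge (20, 0)→(20, 23): d=(0,23) right/bottom  bias=-1
  edge (20, 23)→(10, 18): d=(-10,-5) top-left  bias=+0
    (9,1)@(19, 3): e=[12,23,195] → #
    (9,2)@(19, 5): e=[32,23,175] → #
    (8,3)@(17, 7): e=[16,69,145] → #
    (7,4)@(15, 9): e=[0,115,115] → #  [on edge]
    (7,5)@(15, 11): e=[20,115,95] → #
    (6,6)@(13, 13): e=[4,161,65] → #
    (6,7)@(13, 15): e=[24,161,45] → #
    (5,8)@(11, 17): e=[8,207,15] → #
    (5,9)@(11, 19): e=[28,207,-5] → ·
    (6,9)@(13, 19): e=[64,161,5] → #
    (6,10)@(13, 21): e=[84,161,-15] → ·
    (7,10)@(15, 21): e=[120,115,-5] → ·
  covered (29 px):
    · · · · · · · · · ·
    · · · · · · · · · #
    · · · · · · · · · #
    · · · · · · · · # #
    · · · · · · · # # #
    · · · · · · · # # #
    · · · · · · # # # #
    · · · · · · # # # #
    · · · · · # # # # #
    · · · · · · # # # #
    · · · · · · · · # #
    · · · · · · · · · ·

Final: [11,16,10]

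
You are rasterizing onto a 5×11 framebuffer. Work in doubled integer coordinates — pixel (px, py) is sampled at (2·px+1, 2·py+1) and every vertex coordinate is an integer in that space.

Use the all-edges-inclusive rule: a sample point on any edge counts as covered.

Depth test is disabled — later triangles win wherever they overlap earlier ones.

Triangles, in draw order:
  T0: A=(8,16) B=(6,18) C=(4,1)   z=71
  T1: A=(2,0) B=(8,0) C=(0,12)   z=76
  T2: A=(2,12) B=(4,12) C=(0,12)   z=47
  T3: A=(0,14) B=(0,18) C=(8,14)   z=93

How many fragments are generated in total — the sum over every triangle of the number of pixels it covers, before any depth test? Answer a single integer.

T0:
  2·area = 38
  edge (8, 16)→(6, 18): d=(-2,2) inclusive
  edge (6, 18)→(4, 1): d=(-2,-17) inclusive
  edge (4, 1)→(8, 16): d=(4,15) inclusive
    (2,2)@(5, 5): e=[28,9,1] → #
    (3,2)@(7, 5): e=[24,43,-29] → ·
    (2,3)@(5, 7): e=[24,5,9] → #
    (3,3)@(7, 7): e=[20,39,-21] → ·
    (2,4)@(5, 9): e=[20,1,17] → #
    (3,4)@(7, 9): e=[16,35,-13] → ·
    (2,5)@(5, 11): e=[16,-3,25] → ·
    (3,6)@(7, 13): e=[8,27,3] → #
    (4,6)@(9, 13): e=[4,61,-27] → ·
    (3,7)@(7, 15): e=[4,23,11] → #
    (4,7)@(9, 15): e=[0,57,-19] → ·  [on edge]
    (3,8)@(7, 17): e=[0,19,19] → #  [on edge]
    (2,9)@(5, 19): e=[0,-19,57] → ·  [on edge]
    (1,10)@(3, 21): e=[0,-57,95] → ·  [on edge]
  covered (6 px):
    · · · · ·
    · · · · ·
    · · # · ·
    · · # · ·
    · · # · ·
    · · · · ·
    · · · # ·
    · · · # ·
    · · · # ·
    · · · · ·
    · · · · ·
T1:
  2·area = 72
  edge (2, 0)→(8, 0): d=(6,0) inclusive
  edge (8, 0)→(0, 12): d=(-8,12) inclusive
  edge (0, 12)→(2, 0): d=(2,-12) inclusive
    (1,0)@(3, 1): e=[6,52,14] → #
    (2,0)@(5, 1): e=[6,28,38] → #
    (3,0)@(7, 1): e=[6,4,62] → #
    (4,0)@(9, 1): e=[6,-20,86] → ·
    (1,1)@(3, 3): e=[18,36,18] → #
    (3,1)@(7, 3): e=[18,-12,66] → ·
    (1,2)@(3, 5): e=[30,20,22] → #
    (2,2)@(5, 5): e=[30,-4,46] → ·
    (0,3)@(1, 7): e=[42,28,2] → #
    (2,3)@(5, 7): e=[42,-20,50] → ·
    (0,4)@(1, 9): e=[54,12,6] → #
    (1,4)@(3, 9): e=[54,-12,30] → ·
  covered (9 px):
    · # # # ·
    · # # · ·
    · # · · ·
    # # · · ·
    # · · · ·
    · · · · ·
    · · · · ·
    · · · · ·
    · · · · ·
    · · · · ·
    · · · · ·
T2:
  degenerate (2·area = 0) — covers nothing
T3:
  2·area = 32  (B↔C swapped to make it positive)
  edge (0, 14)→(8, 14): d=(8,0) inclusive
  edge (8, 14)→(0, 18): d=(-8,4) inclusive
  edge (0, 18)→(0, 14): d=(0,-4) inclusive
    (0,7)@(1, 15): e=[8,20,4] → #
    (1,7)@(3, 15): e=[8,12,12] → #
    (2,7)@(5, 15): e=[8,4,20] → #
    (3,7)@(7, 15): e=[8,-4,28] → ·
    (0,8)@(1, 17): e=[24,4,4] → #
    (1,8)@(3, 17): e=[24,-4,12] → ·
    (2,8)@(5, 17): e=[24,-12,20] → ·
    (0,9)@(1, 19): e=[40,-12,4] → ·
  covered (4 px):
    · · · · ·
    · · · · ·
    · · · · ·
    · · · · ·
    · · · · ·
    · · · · ·
    · · · · ·
    # # # · ·
    # · · · ·
    · · · · ·
    · · · · ·

Final: 19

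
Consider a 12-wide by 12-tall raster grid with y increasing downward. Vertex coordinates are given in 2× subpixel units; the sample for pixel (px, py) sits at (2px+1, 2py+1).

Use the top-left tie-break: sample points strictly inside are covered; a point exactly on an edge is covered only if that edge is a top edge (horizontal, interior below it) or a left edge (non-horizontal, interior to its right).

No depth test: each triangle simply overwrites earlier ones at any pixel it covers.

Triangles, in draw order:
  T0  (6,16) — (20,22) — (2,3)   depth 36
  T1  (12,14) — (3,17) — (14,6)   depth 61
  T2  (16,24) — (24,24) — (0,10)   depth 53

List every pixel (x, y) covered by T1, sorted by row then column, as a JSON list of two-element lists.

T0:
  2·area = 158  (B↔C swapped to make it positive)
  edge (6, 16)→(2, 3): d=(-4,-13) top-left  bias=+0
  edge (2, 3)→(20, 22): d=(18,19) right/bottom  bias=-1
  edge (20, 22)→(6, 16): d=(-14,-6) top-left  bias=+0
    (1,2)@(3, 5): e=[5,17,136] → █
    (2,2)@(5, 5): e=[31,-21,148] → ·
    (1,3)@(3, 7): e=[-3,53,108] → ·
    (2,3)@(5, 7): e=[23,15,120] → █
    (3,3)@(7, 7): e=[49,-23,132] → ·
    (2,4)@(5, 9): e=[15,51,92] → █
    (3,4)@(7, 9): e=[41,13,104] → █
    (4,4)@(9, 9): e=[67,-25,116] → ·
    (2,5)@(5, 11): e=[7,87,64] → █
    (4,5)@(9, 11): e=[59,11,88] → █
    (5,5)@(11, 11): e=[85,-27,100] → ·
    (2,6)@(5, 13): e=[-1,123,36] → ·
    (6,9)@(13, 19): e=[79,79,0] → █  [on edge]
  covered (22 px):
    · · · · · · · · · · · ·
    · · · · · · · · · · · ·
    · █ · · · · · · · · · ·
    · · █ · · · · · · · · ·
    · · █ █ · · · · · · · ·
    · · █ █ █ · · · · · · ·
    · · · █ █ █ · · · · · ·
    · · · █ █ █ █ · · · · ·
    · · · · █ █ █ █ · · · ·
    · · · · · · █ █ █ · · ·
    · · · · · · · · · █ · ·
    · · · · · · · · · · · ·
T1:
  2·area = 66
  edge (12, 14)→(3, 17): d=(-9,3) right/bottom  bias=-1
  edge (3, 17)→(14, 6): d=(11,-11) top-left  bias=+0
  edge (14, 6)→(12, 14): d=(-2,8) right/bottom  bias=-1
    (9,0)@(19, 1): e=[96,0,-30] → ·  [on edge]
    (8,1)@(17, 3): e=[84,0,-18] → ·  [on edge]
    (7,2)@(15, 5): e=[72,0,-6] → ·  [on edge]
    (6,3)@(13, 7): e=[60,0,6] → █  [on edge]
    (7,3)@(15, 7): e=[54,22,-10] → ·
    (5,4)@(11, 9): e=[48,0,18] → █  [on edge]
    (7,4)@(15, 9): e=[36,44,-14] → ·
    (4,5)@(9, 11): e=[36,0,30] → █  [on edge]
    (6,5)@(13, 11): e=[24,44,-2] → ·
    (10,5)@(21, 11): e=[0,132,-66] → ·  [on edge]
    (3,6)@(7, 13): e=[24,0,42] → █  [on edge]
    (6,6)@(13, 13): e=[6,66,-6] → ·
    (7,6)@(15, 13): e=[0,88,-22] → ·  [on edge]
    (2,7)@(5, 15): e=[12,0,54] → █  [on edge]
    (4,7)@(9, 15): e=[0,44,22] → ·  [on edge]
    (1,8)@(3, 17): e=[0,0,66] → ·  [on edge]
    (0,9)@(1, 19): e=[-12,0,78] → ·  [on edge]
  covered (10 px):
    · · · · · · · · · · · ·
    · · · · · · · · · · · ·
    · · · · · · · · · · · ·
    · · · · · · █ · · · · ·
    · · · · · █ █ · · · · ·
    · · · · █ █ · · · · · ·
    · · · █ █ █ · · · · · ·
    · · █ █ · · · · · · · ·
    · · · · · · · · · · · ·
    · · · · · · · · · · · ·
    · · · · · · · · · · · ·
    · · · · · · · · · · · ·
T2:
  2·area = 112  (B↔C swapped to make it positive)
  edge (16, 24)→(0, 10): d=(-16,-14) top-left  bias=+0
  edge (0, 10)→(24, 24): d=(24,14) right/bottom  bias=-1
  edge (24, 24)→(16, 24): d=(-8,0) right/bottom  bias=-1
    (2,6)@(5, 13): e=[22,2,88] → █
    (3,6)@(7, 13): e=[50,-26,88] → ·
    (2,7)@(5, 15): e=[-10,50,72] → ·
    (3,7)@(7, 15): e=[18,22,72] → █
    (4,7)@(9, 15): e=[46,-6,72] → ·
    (3,8)@(7, 17): e=[-14,70,56] → ·
    (4,8)@(9, 17): e=[14,42,56] → █
    (5,8)@(11, 17): e=[42,14,56] → █
    (6,8)@(13, 17): e=[70,-14,56] → ·
    (4,9)@(9, 19): e=[-18,90,40] → ·
    (5,9)@(11, 19): e=[10,62,40] → █
    (6,9)@(13, 19): e=[38,34,40] → █
  covered (14 px):
    · · · · · · · · · · · ·
    · · · · · · · · · · · ·
    · · · · · · · · · · · ·
    · · · · · · · · · · · ·
    · · · · · · · · · · · ·
    · · · · · · · · · · · ·
    · · █ · · · · · · · · ·
    · · · █ · · · · · · · ·
    · · · · █ █ · · · · · ·
    · · · · · █ █ █ · · · ·
    · · · · · · █ █ █ · · ·
    · · · · · · · █ █ █ █ ·

Result: [[6,3],[5,4],[6,4],[4,5],[5,5],[3,6],[4,6],[5,6],[2,7],[3,7]]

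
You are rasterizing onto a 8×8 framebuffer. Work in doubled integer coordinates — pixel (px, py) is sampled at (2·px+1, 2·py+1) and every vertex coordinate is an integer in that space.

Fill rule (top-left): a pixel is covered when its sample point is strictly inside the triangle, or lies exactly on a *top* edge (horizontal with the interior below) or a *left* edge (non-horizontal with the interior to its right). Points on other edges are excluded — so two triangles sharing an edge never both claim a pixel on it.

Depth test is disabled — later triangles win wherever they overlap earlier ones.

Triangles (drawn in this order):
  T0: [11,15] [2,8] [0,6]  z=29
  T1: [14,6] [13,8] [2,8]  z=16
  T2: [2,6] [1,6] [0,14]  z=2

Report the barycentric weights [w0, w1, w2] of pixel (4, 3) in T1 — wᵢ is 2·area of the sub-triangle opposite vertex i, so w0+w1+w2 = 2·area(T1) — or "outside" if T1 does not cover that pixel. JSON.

T0:
  2·area = 4
  edge (11, 15)→(2, 8): d=(-9,-7) top-left  bias=+0
  edge (2, 8)→(0, 6): d=(-2,-2) top-left  bias=+0
  edge (0, 6)→(11, 15): d=(11,9) right/bottom  bias=-1
    (0,3)@(1, 7): e=[2,0,2] → X  [on edge]
    (1,3)@(3, 7): e=[16,4,-16] → .
    (0,4)@(1, 9): e=[-16,-4,24] → .
    (1,4)@(3, 9): e=[-2,0,6] → .  [on edge]
    (2,5)@(5, 11): e=[-6,0,10] → .  [on edge]
    (3,6)@(7, 13): e=[-10,0,14] → .  [on edge]
    (4,7)@(9, 15): e=[-14,0,18] → .  [on edge]
    (5,7)@(11, 15): e=[0,4,0] → .  [on edge]
  covered (1 px):
    . . . . . . . .
    . . . . . . . .
    . . . . . . . .
    X . . . . . . .
    . . . . . . . .
    . . . . . . . .
    . . . . . . . .
    . . . . . . . .
T1:
  2·area = 22
  edge (14, 6)→(13, 8): d=(-1,2) right/bottom  bias=-1
  edge (13, 8)→(2, 8): d=(-11,0) right/bottom  bias=-1
  edge (2, 8)→(14, 6): d=(12,-2) top-left  bias=+0
    (4,3)@(9, 7): e=[9,11,2] → X
    (5,3)@(11, 7): e=[5,11,6] → X
    (6,3)@(13, 7): e=[1,11,10] → X
    (7,3)@(15, 7): e=[-3,11,14] → .
    (4,4)@(9, 9): e=[7,-11,26] → .
    (5,4)@(11, 9): e=[3,-11,30] → .
    (6,4)@(13, 9): e=[-1,-11,34] → .
  covered (3 px):
    . . . . . . . .
    . . . . . . . .
    . . . . . . . .
    . . . . X X X .
    . . . . . . . .
    . . . . . . . .
    . . . . . . . .
    . . . . . . . .
T2:
  2·area = 8  (B↔C swapped to make it positive)
  edge (2, 6)→(0, 14): d=(-2,8) right/bottom  bias=-1
  edge (0, 14)→(1, 6): d=(1,-8) top-left  bias=+0
  edge (1, 6)→(2, 6): d=(1,0) top-left  bias=+0
    (0,3)@(1, 7): e=[6,1,1] → X
    (1,3)@(3, 7): e=[-10,17,1] → .
    (0,4)@(1, 9): e=[2,3,3] → X
    (1,4)@(3, 9): e=[-14,19,3] → .
    (0,5)@(1, 11): e=[-2,5,5] → .
  covered (2 px):
    . . . . . . . .
    . . . . . . . .
    . . . . . . . .
    X . . . . . . .
    X . . . . . . .
    . . . . . . . .
    . . . . . . . .
    . . . . . . . .

Answer: [11,2,9]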